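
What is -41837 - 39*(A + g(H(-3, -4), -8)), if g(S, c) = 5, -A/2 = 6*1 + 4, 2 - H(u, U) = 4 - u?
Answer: -41252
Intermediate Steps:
H(u, U) = -2 + u (H(u, U) = 2 - (4 - u) = 2 + (-4 + u) = -2 + u)
A = -20 (A = -2*(6*1 + 4) = -2*(6 + 4) = -2*10 = -20)
-41837 - 39*(A + g(H(-3, -4), -8)) = -41837 - 39*(-20 + 5) = -41837 - 39*(-15) = -41837 + 585 = -41252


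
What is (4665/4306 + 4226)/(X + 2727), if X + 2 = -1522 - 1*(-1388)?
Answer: 18201821/11156846 ≈ 1.6314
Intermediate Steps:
X = -136 (X = -2 + (-1522 - 1*(-1388)) = -2 + (-1522 + 1388) = -2 - 134 = -136)
(4665/4306 + 4226)/(X + 2727) = (4665/4306 + 4226)/(-136 + 2727) = (4665*(1/4306) + 4226)/2591 = (4665/4306 + 4226)*(1/2591) = (18201821/4306)*(1/2591) = 18201821/11156846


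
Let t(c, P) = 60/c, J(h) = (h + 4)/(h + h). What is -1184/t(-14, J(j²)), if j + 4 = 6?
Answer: 4144/15 ≈ 276.27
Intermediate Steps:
j = 2 (j = -4 + 6 = 2)
J(h) = (4 + h)/(2*h) (J(h) = (4 + h)/((2*h)) = (4 + h)*(1/(2*h)) = (4 + h)/(2*h))
-1184/t(-14, J(j²)) = -1184/(60/(-14)) = -1184/(60*(-1/14)) = -1184/(-30/7) = -1184*(-7/30) = 4144/15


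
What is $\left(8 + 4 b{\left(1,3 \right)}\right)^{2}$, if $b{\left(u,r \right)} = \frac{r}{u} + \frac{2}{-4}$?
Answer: $324$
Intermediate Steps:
$b{\left(u,r \right)} = - \frac{1}{2} + \frac{r}{u}$ ($b{\left(u,r \right)} = \frac{r}{u} + 2 \left(- \frac{1}{4}\right) = \frac{r}{u} - \frac{1}{2} = - \frac{1}{2} + \frac{r}{u}$)
$\left(8 + 4 b{\left(1,3 \right)}\right)^{2} = \left(8 + 4 \frac{3 - \frac{1}{2}}{1}\right)^{2} = \left(8 + 4 \cdot 1 \left(3 - \frac{1}{2}\right)\right)^{2} = \left(8 + 4 \cdot 1 \cdot \frac{5}{2}\right)^{2} = \left(8 + 4 \cdot \frac{5}{2}\right)^{2} = \left(8 + 10\right)^{2} = 18^{2} = 324$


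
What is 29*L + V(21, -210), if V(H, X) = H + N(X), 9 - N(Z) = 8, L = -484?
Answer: -14014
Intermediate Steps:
N(Z) = 1 (N(Z) = 9 - 1*8 = 9 - 8 = 1)
V(H, X) = 1 + H (V(H, X) = H + 1 = 1 + H)
29*L + V(21, -210) = 29*(-484) + (1 + 21) = -14036 + 22 = -14014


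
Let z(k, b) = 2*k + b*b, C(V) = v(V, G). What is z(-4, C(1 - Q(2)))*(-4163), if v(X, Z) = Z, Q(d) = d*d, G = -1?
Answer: 29141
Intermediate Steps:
Q(d) = d**2
C(V) = -1
z(k, b) = b**2 + 2*k (z(k, b) = 2*k + b**2 = b**2 + 2*k)
z(-4, C(1 - Q(2)))*(-4163) = ((-1)**2 + 2*(-4))*(-4163) = (1 - 8)*(-4163) = -7*(-4163) = 29141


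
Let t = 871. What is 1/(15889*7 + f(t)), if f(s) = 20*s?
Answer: 1/128643 ≈ 7.7734e-6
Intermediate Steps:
1/(15889*7 + f(t)) = 1/(15889*7 + 20*871) = 1/(111223 + 17420) = 1/128643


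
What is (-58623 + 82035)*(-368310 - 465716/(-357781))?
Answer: -3085089479072328/357781 ≈ -8.6229e+9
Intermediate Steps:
(-58623 + 82035)*(-368310 - 465716/(-357781)) = 23412*(-368310 - 465716*(-1/357781)) = 23412*(-368310 + 465716/357781) = 23412*(-131773854394/357781) = -3085089479072328/357781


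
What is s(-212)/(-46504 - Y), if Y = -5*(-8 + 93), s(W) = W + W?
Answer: 424/46079 ≈ 0.0092016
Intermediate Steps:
s(W) = 2*W
Y = -425 (Y = -5*85 = -425)
s(-212)/(-46504 - Y) = (2*(-212))/(-46504 - 1*(-425)) = -424/(-46504 + 425) = -424/(-46079) = -424*(-1/46079) = 424/46079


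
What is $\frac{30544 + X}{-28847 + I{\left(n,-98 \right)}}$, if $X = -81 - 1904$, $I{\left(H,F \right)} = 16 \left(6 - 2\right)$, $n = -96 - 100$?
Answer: $- \frac{28559}{28783} \approx -0.99222$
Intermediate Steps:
$n = -196$
$I{\left(H,F \right)} = 64$ ($I{\left(H,F \right)} = 16 \left(6 - 2\right) = 16 \cdot 4 = 64$)
$X = -1985$ ($X = -81 - 1904 = -1985$)
$\frac{30544 + X}{-28847 + I{\left(n,-98 \right)}} = \frac{30544 - 1985}{-28847 + 64} = \frac{28559}{-28783} = 28559 \left(- \frac{1}{28783}\right) = - \frac{28559}{28783}$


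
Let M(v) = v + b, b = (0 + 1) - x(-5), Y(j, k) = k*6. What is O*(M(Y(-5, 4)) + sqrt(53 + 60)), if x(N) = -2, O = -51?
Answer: -1377 - 51*sqrt(113) ≈ -1919.1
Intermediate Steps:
Y(j, k) = 6*k
b = 3 (b = (0 + 1) - 1*(-2) = 1 + 2 = 3)
M(v) = 3 + v (M(v) = v + 3 = 3 + v)
O*(M(Y(-5, 4)) + sqrt(53 + 60)) = -51*((3 + 6*4) + sqrt(53 + 60)) = -51*((3 + 24) + sqrt(113)) = -51*(27 + sqrt(113)) = -1377 - 51*sqrt(113)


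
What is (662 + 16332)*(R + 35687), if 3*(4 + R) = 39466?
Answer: 2489875910/3 ≈ 8.2996e+8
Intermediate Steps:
R = 39454/3 (R = -4 + (⅓)*39466 = -4 + 39466/3 = 39454/3 ≈ 13151.)
(662 + 16332)*(R + 35687) = (662 + 16332)*(39454/3 + 35687) = 16994*(146515/3) = 2489875910/3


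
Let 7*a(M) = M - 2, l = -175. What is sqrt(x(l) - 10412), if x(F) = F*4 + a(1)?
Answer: I*sqrt(544495)/7 ≈ 105.41*I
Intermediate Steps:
a(M) = -2/7 + M/7 (a(M) = (M - 2)/7 = (-2 + M)/7 = -2/7 + M/7)
x(F) = -1/7 + 4*F (x(F) = F*4 + (-2/7 + (1/7)*1) = 4*F + (-2/7 + 1/7) = 4*F - 1/7 = -1/7 + 4*F)
sqrt(x(l) - 10412) = sqrt((-1/7 + 4*(-175)) - 10412) = sqrt((-1/7 - 700) - 10412) = sqrt(-4901/7 - 10412) = sqrt(-77785/7) = I*sqrt(544495)/7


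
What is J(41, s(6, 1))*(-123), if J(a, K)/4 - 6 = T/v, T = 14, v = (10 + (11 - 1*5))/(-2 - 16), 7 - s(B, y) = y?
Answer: 4797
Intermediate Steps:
s(B, y) = 7 - y
v = -8/9 (v = (10 + (11 - 5))/(-18) = (10 + 6)*(-1/18) = 16*(-1/18) = -8/9 ≈ -0.88889)
J(a, K) = -39 (J(a, K) = 24 + 4*(14/(-8/9)) = 24 + 4*(14*(-9/8)) = 24 + 4*(-63/4) = 24 - 63 = -39)
J(41, s(6, 1))*(-123) = -39*(-123) = 4797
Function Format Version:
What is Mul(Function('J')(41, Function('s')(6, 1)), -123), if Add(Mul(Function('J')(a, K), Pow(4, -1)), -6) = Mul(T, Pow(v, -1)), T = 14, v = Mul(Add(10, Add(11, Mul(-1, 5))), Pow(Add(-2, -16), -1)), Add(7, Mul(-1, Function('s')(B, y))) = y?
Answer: 4797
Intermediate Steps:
Function('s')(B, y) = Add(7, Mul(-1, y))
v = Rational(-8, 9) (v = Mul(Add(10, Add(11, -5)), Pow(-18, -1)) = Mul(Add(10, 6), Rational(-1, 18)) = Mul(16, Rational(-1, 18)) = Rational(-8, 9) ≈ -0.88889)
Function('J')(a, K) = -39 (Function('J')(a, K) = Add(24, Mul(4, Mul(14, Pow(Rational(-8, 9), -1)))) = Add(24, Mul(4, Mul(14, Rational(-9, 8)))) = Add(24, Mul(4, Rational(-63, 4))) = Add(24, -63) = -39)
Mul(Function('J')(41, Function('s')(6, 1)), -123) = Mul(-39, -123) = 4797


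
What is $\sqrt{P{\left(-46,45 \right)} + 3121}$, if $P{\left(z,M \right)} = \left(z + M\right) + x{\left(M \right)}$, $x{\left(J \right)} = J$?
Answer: $\sqrt{3165} \approx 56.258$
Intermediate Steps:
$P{\left(z,M \right)} = z + 2 M$ ($P{\left(z,M \right)} = \left(z + M\right) + M = \left(M + z\right) + M = z + 2 M$)
$\sqrt{P{\left(-46,45 \right)} + 3121} = \sqrt{\left(-46 + 2 \cdot 45\right) + 3121} = \sqrt{\left(-46 + 90\right) + 3121} = \sqrt{44 + 3121} = \sqrt{3165}$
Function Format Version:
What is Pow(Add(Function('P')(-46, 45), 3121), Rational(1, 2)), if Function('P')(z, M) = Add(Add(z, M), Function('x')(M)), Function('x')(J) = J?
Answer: Pow(3165, Rational(1, 2)) ≈ 56.258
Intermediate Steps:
Function('P')(z, M) = Add(z, Mul(2, M)) (Function('P')(z, M) = Add(Add(z, M), M) = Add(Add(M, z), M) = Add(z, Mul(2, M)))
Pow(Add(Function('P')(-46, 45), 3121), Rational(1, 2)) = Pow(Add(Add(-46, Mul(2, 45)), 3121), Rational(1, 2)) = Pow(Add(Add(-46, 90), 3121), Rational(1, 2)) = Pow(Add(44, 3121), Rational(1, 2)) = Pow(3165, Rational(1, 2))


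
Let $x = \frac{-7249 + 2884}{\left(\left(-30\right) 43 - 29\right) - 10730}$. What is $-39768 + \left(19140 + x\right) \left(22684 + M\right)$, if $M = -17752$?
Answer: $\frac{1136949649068}{12049} \approx 9.436 \cdot 10^{7}$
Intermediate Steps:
$x = \frac{4365}{12049}$ ($x = - \frac{4365}{\left(-1290 - 29\right) - 10730} = - \frac{4365}{-1319 - 10730} = - \frac{4365}{-12049} = \left(-4365\right) \left(- \frac{1}{12049}\right) = \frac{4365}{12049} \approx 0.36227$)
$-39768 + \left(19140 + x\right) \left(22684 + M\right) = -39768 + \left(19140 + \frac{4365}{12049}\right) \left(22684 - 17752\right) = -39768 + \frac{230622225}{12049} \cdot 4932 = -39768 + \frac{1137428813700}{12049} = \frac{1136949649068}{12049}$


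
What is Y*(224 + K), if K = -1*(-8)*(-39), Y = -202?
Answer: 17776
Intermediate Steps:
K = -312 (K = 8*(-39) = -312)
Y*(224 + K) = -202*(224 - 312) = -202*(-88) = 17776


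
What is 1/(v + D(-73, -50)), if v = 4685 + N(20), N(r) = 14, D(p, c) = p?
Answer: 1/4626 ≈ 0.00021617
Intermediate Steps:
v = 4699 (v = 4685 + 14 = 4699)
1/(v + D(-73, -50)) = 1/(4699 - 73) = 1/4626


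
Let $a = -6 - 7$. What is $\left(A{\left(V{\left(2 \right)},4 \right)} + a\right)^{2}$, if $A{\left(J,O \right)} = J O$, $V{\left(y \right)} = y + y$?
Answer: $9$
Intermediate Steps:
$V{\left(y \right)} = 2 y$
$a = -13$ ($a = -6 - 7 = -13$)
$\left(A{\left(V{\left(2 \right)},4 \right)} + a\right)^{2} = \left(2 \cdot 2 \cdot 4 - 13\right)^{2} = \left(4 \cdot 4 - 13\right)^{2} = \left(16 - 13\right)^{2} = 3^{2} = 9$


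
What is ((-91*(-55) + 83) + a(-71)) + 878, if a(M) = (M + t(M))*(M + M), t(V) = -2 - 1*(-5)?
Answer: 15622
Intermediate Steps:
t(V) = 3 (t(V) = -2 + 5 = 3)
a(M) = 2*M*(3 + M) (a(M) = (M + 3)*(M + M) = (3 + M)*(2*M) = 2*M*(3 + M))
((-91*(-55) + 83) + a(-71)) + 878 = ((-91*(-55) + 83) + 2*(-71)*(3 - 71)) + 878 = ((5005 + 83) + 2*(-71)*(-68)) + 878 = (5088 + 9656) + 878 = 14744 + 878 = 15622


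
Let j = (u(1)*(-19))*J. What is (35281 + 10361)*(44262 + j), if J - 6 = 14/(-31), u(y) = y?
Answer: 62477234268/31 ≈ 2.0154e+9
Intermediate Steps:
J = 172/31 (J = 6 + 14/(-31) = 6 + 14*(-1/31) = 6 - 14/31 = 172/31 ≈ 5.5484)
j = -3268/31 (j = (1*(-19))*(172/31) = -19*172/31 = -3268/31 ≈ -105.42)
(35281 + 10361)*(44262 + j) = (35281 + 10361)*(44262 - 3268/31) = 45642*(1368854/31) = 62477234268/31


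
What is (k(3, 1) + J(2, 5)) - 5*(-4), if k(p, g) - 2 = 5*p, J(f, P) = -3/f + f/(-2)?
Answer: 69/2 ≈ 34.500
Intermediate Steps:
J(f, P) = -3/f - f/2 (J(f, P) = -3/f + f*(-½) = -3/f - f/2)
k(p, g) = 2 + 5*p
(k(3, 1) + J(2, 5)) - 5*(-4) = ((2 + 5*3) + (-3/2 - ½*2)) - 5*(-4) = ((2 + 15) + (-3*½ - 1)) + 20 = (17 + (-3/2 - 1)) + 20 = (17 - 5/2) + 20 = 29/2 + 20 = 69/2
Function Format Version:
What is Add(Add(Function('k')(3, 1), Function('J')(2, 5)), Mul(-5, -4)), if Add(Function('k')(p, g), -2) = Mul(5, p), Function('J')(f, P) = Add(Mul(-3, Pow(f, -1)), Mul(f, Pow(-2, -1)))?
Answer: Rational(69, 2) ≈ 34.500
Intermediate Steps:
Function('J')(f, P) = Add(Mul(-3, Pow(f, -1)), Mul(Rational(-1, 2), f)) (Function('J')(f, P) = Add(Mul(-3, Pow(f, -1)), Mul(f, Rational(-1, 2))) = Add(Mul(-3, Pow(f, -1)), Mul(Rational(-1, 2), f)))
Function('k')(p, g) = Add(2, Mul(5, p))
Add(Add(Function('k')(3, 1), Function('J')(2, 5)), Mul(-5, -4)) = Add(Add(Add(2, Mul(5, 3)), Add(Mul(-3, Pow(2, -1)), Mul(Rational(-1, 2), 2))), Mul(-5, -4)) = Add(Add(Add(2, 15), Add(Mul(-3, Rational(1, 2)), -1)), 20) = Add(Add(17, Add(Rational(-3, 2), -1)), 20) = Add(Add(17, Rational(-5, 2)), 20) = Add(Rational(29, 2), 20) = Rational(69, 2)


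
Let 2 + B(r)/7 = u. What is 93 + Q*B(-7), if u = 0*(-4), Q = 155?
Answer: -2077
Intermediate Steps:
u = 0
B(r) = -14 (B(r) = -14 + 7*0 = -14 + 0 = -14)
93 + Q*B(-7) = 93 + 155*(-14) = 93 - 2170 = -2077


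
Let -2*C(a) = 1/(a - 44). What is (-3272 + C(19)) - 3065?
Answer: -316849/50 ≈ -6337.0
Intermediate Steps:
C(a) = -1/(2*(-44 + a)) (C(a) = -1/(2*(a - 44)) = -1/(2*(-44 + a)))
(-3272 + C(19)) - 3065 = (-3272 - 1/(-88 + 2*19)) - 3065 = (-3272 - 1/(-88 + 38)) - 3065 = (-3272 - 1/(-50)) - 3065 = (-3272 - 1*(-1/50)) - 3065 = (-3272 + 1/50) - 3065 = -163599/50 - 3065 = -316849/50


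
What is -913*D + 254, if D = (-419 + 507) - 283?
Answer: 178289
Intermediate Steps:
D = -195 (D = 88 - 283 = -195)
-913*D + 254 = -913*(-195) + 254 = 178035 + 254 = 178289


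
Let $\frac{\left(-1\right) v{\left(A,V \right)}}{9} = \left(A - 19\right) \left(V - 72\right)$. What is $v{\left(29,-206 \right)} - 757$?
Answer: $24263$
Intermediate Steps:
$v{\left(A,V \right)} = - 9 \left(-72 + V\right) \left(-19 + A\right)$ ($v{\left(A,V \right)} = - 9 \left(A - 19\right) \left(V - 72\right) = - 9 \left(-19 + A\right) \left(-72 + V\right) = - 9 \left(-72 + V\right) \left(-19 + A\right)$)
$v{\left(29,-206 \right)} - 757 = \left(-12312 + 171 \left(-206\right) + 648 \cdot 29 - 261 \left(-206\right)\right) - 757 = \left(-12312 - 35226 + 18792 + 53766\right) - 757 = 25020 - 757 = 24263$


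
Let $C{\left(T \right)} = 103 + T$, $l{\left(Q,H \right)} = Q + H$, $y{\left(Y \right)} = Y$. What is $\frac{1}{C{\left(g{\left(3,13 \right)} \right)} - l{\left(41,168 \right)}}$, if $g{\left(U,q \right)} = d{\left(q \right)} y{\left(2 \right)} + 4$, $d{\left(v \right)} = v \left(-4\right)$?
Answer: $- \frac{1}{206} \approx -0.0048544$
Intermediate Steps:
$d{\left(v \right)} = - 4 v$
$l{\left(Q,H \right)} = H + Q$
$g{\left(U,q \right)} = 4 - 8 q$ ($g{\left(U,q \right)} = - 4 q 2 + 4 = - 8 q + 4 = 4 - 8 q$)
$\frac{1}{C{\left(g{\left(3,13 \right)} \right)} - l{\left(41,168 \right)}} = \frac{1}{\left(103 + \left(4 - 104\right)\right) - \left(168 + 41\right)} = \frac{1}{\left(103 + \left(4 - 104\right)\right) - 209} = \frac{1}{\left(103 - 100\right) - 209} = \frac{1}{3 - 209} = \frac{1}{-206} = - \frac{1}{206}$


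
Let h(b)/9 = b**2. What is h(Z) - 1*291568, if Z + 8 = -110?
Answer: -166252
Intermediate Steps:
Z = -118 (Z = -8 - 110 = -118)
h(b) = 9*b**2
h(Z) - 1*291568 = 9*(-118)**2 - 1*291568 = 9*13924 - 291568 = 125316 - 291568 = -166252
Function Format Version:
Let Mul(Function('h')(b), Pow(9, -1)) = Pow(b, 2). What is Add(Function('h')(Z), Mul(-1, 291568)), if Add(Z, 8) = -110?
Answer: -166252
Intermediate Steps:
Z = -118 (Z = Add(-8, -110) = -118)
Function('h')(b) = Mul(9, Pow(b, 2))
Add(Function('h')(Z), Mul(-1, 291568)) = Add(Mul(9, Pow(-118, 2)), Mul(-1, 291568)) = Add(Mul(9, 13924), -291568) = Add(125316, -291568) = -166252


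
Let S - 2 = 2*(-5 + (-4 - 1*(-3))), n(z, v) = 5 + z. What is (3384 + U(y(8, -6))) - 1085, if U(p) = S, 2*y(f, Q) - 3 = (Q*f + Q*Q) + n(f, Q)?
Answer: 2289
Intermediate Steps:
S = -10 (S = 2 + 2*(-5 + (-4 - 1*(-3))) = 2 + 2*(-5 + (-4 + 3)) = 2 + 2*(-5 - 1) = 2 + 2*(-6) = 2 - 12 = -10)
y(f, Q) = 4 + f/2 + Q²/2 + Q*f/2 (y(f, Q) = 3/2 + ((Q*f + Q*Q) + (5 + f))/2 = 3/2 + ((Q*f + Q²) + (5 + f))/2 = 3/2 + ((Q² + Q*f) + (5 + f))/2 = 3/2 + (5 + f + Q² + Q*f)/2 = 3/2 + (5/2 + f/2 + Q²/2 + Q*f/2) = 4 + f/2 + Q²/2 + Q*f/2)
U(p) = -10
(3384 + U(y(8, -6))) - 1085 = (3384 - 10) - 1085 = 3374 - 1085 = 2289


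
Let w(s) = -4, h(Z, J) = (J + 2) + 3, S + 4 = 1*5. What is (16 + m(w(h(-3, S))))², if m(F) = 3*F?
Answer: 16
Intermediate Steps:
S = 1 (S = -4 + 1*5 = -4 + 5 = 1)
h(Z, J) = 5 + J (h(Z, J) = (2 + J) + 3 = 5 + J)
(16 + m(w(h(-3, S))))² = (16 + 3*(-4))² = (16 - 12)² = 4² = 16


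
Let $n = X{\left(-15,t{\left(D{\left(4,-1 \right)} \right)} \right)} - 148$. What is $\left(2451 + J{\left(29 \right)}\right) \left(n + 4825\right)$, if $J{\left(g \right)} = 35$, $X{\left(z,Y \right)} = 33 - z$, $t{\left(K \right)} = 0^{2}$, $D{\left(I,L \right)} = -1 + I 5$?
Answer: $11746350$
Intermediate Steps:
$D{\left(I,L \right)} = -1 + 5 I$
$t{\left(K \right)} = 0$
$n = -100$ ($n = \left(33 - -15\right) - 148 = \left(33 + 15\right) - 148 = 48 - 148 = -100$)
$\left(2451 + J{\left(29 \right)}\right) \left(n + 4825\right) = \left(2451 + 35\right) \left(-100 + 4825\right) = 2486 \cdot 4725 = 11746350$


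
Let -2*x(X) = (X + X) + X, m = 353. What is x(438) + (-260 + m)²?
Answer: 7992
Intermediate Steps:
x(X) = -3*X/2 (x(X) = -((X + X) + X)/2 = -(2*X + X)/2 = -3*X/2)
x(438) + (-260 + m)² = -3/2*438 + (-260 + 353)² = -657 + 93² = -657 + 8649 = 7992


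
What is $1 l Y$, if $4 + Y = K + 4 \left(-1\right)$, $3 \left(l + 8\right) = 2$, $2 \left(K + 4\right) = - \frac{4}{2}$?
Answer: $\frac{286}{3} \approx 95.333$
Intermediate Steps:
$K = -5$ ($K = -4 + \frac{\left(-4\right) \frac{1}{2}}{2} = -4 + \frac{1}{2} \left(-2\right) = -4 - 1 = -5$)
$l = - \frac{22}{3}$ ($l = -8 + \frac{1}{3} \cdot 2 = -8 + \frac{2}{3} = - \frac{22}{3} \approx -7.3333$)
$Y = -13$ ($Y = -4 + \left(-5 + 4 \left(-1\right)\right) = -4 - 9 = -13$)
$1 l Y = 1 \left(- \frac{22}{3}\right) \left(-13\right) = \left(- \frac{22}{3}\right) \left(-13\right) = \frac{286}{3}$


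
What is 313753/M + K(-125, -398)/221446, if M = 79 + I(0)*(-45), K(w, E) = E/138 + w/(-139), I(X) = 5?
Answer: -333188209151257/155043866778 ≈ -2149.0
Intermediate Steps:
K(w, E) = -w/139 + E/138 (K(w, E) = E*(1/138) + w*(-1/139) = E/138 - w/139 = -w/139 + E/138)
M = -146 (M = 79 + 5*(-45) = 79 - 225 = -146)
313753/M + K(-125, -398)/221446 = 313753/(-146) + (-1/139*(-125) + (1/138)*(-398))/221446 = 313753*(-1/146) + (125/139 - 199/69)*(1/221446) = -313753/146 - 19036/9591*1/221446 = -313753/146 - 9518/1061944293 = -333188209151257/155043866778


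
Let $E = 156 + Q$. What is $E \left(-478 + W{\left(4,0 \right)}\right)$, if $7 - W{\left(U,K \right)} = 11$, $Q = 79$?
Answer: $-113270$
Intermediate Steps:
$W{\left(U,K \right)} = -4$ ($W{\left(U,K \right)} = 7 - 11 = -4$)
$E = 235$ ($E = 156 + 79 = 235$)
$E \left(-478 + W{\left(4,0 \right)}\right) = 235 \left(-478 - 4\right) = 235 \left(-482\right) = -113270$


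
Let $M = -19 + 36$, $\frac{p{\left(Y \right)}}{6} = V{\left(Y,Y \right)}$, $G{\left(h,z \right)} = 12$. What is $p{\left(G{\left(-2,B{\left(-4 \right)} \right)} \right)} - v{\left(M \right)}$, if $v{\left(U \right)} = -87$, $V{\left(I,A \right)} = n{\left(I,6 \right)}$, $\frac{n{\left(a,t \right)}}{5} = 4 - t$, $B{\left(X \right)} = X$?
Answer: $27$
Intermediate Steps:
$n{\left(a,t \right)} = 20 - 5 t$ ($n{\left(a,t \right)} = 5 \left(4 - t\right) = 20 - 5 t$)
$V{\left(I,A \right)} = -10$ ($V{\left(I,A \right)} = 20 - 30 = -10$)
$p{\left(Y \right)} = -60$ ($p{\left(Y \right)} = 6 \left(-10\right) = -60$)
$M = 17$
$p{\left(G{\left(-2,B{\left(-4 \right)} \right)} \right)} - v{\left(M \right)} = -60 - -87 = -60 + 87 = 27$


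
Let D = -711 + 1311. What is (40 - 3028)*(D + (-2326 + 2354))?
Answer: -1876464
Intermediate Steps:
D = 600
(40 - 3028)*(D + (-2326 + 2354)) = (40 - 3028)*(600 + (-2326 + 2354)) = -2988*(600 + 28) = -2988*628 = -1876464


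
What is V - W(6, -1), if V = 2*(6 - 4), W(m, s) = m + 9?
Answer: -11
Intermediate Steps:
W(m, s) = 9 + m
V = 4 (V = 2*2 = 4)
V - W(6, -1) = 4 - (9 + 6) = 4 - 1*15 = 4 - 15 = -11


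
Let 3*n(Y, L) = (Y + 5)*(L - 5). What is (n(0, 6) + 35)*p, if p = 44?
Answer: 4840/3 ≈ 1613.3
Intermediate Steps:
n(Y, L) = (-5 + L)*(5 + Y)/3 (n(Y, L) = ((Y + 5)*(L - 5))/3 = ((5 + Y)*(-5 + L))/3 = ((-5 + L)*(5 + Y))/3 = (-5 + L)*(5 + Y)/3)
(n(0, 6) + 35)*p = ((-25/3 - 5/3*0 + (5/3)*6 + (1/3)*6*0) + 35)*44 = ((-25/3 + 0 + 10 + 0) + 35)*44 = (5/3 + 35)*44 = (110/3)*44 = 4840/3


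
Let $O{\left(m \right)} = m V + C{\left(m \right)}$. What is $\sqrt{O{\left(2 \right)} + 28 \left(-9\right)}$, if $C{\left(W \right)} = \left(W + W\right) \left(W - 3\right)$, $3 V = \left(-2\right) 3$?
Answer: $2 i \sqrt{65} \approx 16.125 i$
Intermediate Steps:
$V = -2$ ($V = \frac{\left(-2\right) 3}{3} = \frac{1}{3} \left(-6\right) = -2$)
$C{\left(W \right)} = 2 W \left(-3 + W\right)$
$O{\left(m \right)} = - 2 m + 2 m \left(-3 + m\right)$ ($O{\left(m \right)} = m \left(-2\right) + 2 m \left(-3 + m\right) = - 2 m + 2 m \left(-3 + m\right)$)
$\sqrt{O{\left(2 \right)} + 28 \left(-9\right)} = \sqrt{2 \cdot 2 \left(-4 + 2\right) + 28 \left(-9\right)} = \sqrt{2 \cdot 2 \left(-2\right) - 252} = \sqrt{-8 - 252} = \sqrt{-260} = 2 i \sqrt{65}$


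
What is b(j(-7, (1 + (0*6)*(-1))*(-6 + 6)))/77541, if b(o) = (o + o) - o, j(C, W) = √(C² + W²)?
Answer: 7/77541 ≈ 9.0275e-5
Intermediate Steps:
b(o) = o (b(o) = 2*o - o = o)
b(j(-7, (1 + (0*6)*(-1))*(-6 + 6)))/77541 = √((-7)² + ((1 + (0*6)*(-1))*(-6 + 6))²)/77541 = √(49 + ((1 + 0*(-1))*0)²)*(1/77541) = √(49 + ((1 + 0)*0)²)*(1/77541) = √(49 + (1*0)²)*(1/77541) = √(49 + 0²)*(1/77541) = √(49 + 0)*(1/77541) = √49*(1/77541) = 7*(1/77541) = 7/77541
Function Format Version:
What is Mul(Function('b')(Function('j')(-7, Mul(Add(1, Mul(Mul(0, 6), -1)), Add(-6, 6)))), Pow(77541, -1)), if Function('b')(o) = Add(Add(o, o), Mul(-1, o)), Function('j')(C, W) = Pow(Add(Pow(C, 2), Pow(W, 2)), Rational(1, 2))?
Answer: Rational(7, 77541) ≈ 9.0275e-5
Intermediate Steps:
Function('b')(o) = o (Function('b')(o) = Add(Mul(2, o), Mul(-1, o)) = o)
Mul(Function('b')(Function('j')(-7, Mul(Add(1, Mul(Mul(0, 6), -1)), Add(-6, 6)))), Pow(77541, -1)) = Mul(Pow(Add(Pow(-7, 2), Pow(Mul(Add(1, Mul(Mul(0, 6), -1)), Add(-6, 6)), 2)), Rational(1, 2)), Pow(77541, -1)) = Mul(Pow(Add(49, Pow(Mul(Add(1, Mul(0, -1)), 0), 2)), Rational(1, 2)), Rational(1, 77541)) = Mul(Pow(Add(49, Pow(Mul(Add(1, 0), 0), 2)), Rational(1, 2)), Rational(1, 77541)) = Mul(Pow(Add(49, Pow(Mul(1, 0), 2)), Rational(1, 2)), Rational(1, 77541)) = Mul(Pow(Add(49, Pow(0, 2)), Rational(1, 2)), Rational(1, 77541)) = Mul(Pow(Add(49, 0), Rational(1, 2)), Rational(1, 77541)) = Mul(Pow(49, Rational(1, 2)), Rational(1, 77541)) = Mul(7, Rational(1, 77541)) = Rational(7, 77541)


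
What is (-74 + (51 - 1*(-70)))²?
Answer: 2209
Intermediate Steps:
(-74 + (51 - 1*(-70)))² = (-74 + (51 + 70))² = (-74 + 121)² = 47² = 2209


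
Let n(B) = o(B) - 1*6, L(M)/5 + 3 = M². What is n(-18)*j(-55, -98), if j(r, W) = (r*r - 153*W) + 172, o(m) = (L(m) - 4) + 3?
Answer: 29069218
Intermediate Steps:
L(M) = -15 + 5*M²
o(m) = -16 + 5*m² (o(m) = ((-15 + 5*m²) - 4) + 3 = (-19 + 5*m²) + 3 = -16 + 5*m²)
j(r, W) = 172 + r² - 153*W (j(r, W) = (r² - 153*W) + 172 = 172 + r² - 153*W)
n(B) = -22 + 5*B² (n(B) = (-16 + 5*B²) - 1*6 = (-16 + 5*B²) - 6 = -22 + 5*B²)
n(-18)*j(-55, -98) = (-22 + 5*(-18)²)*(172 + (-55)² - 153*(-98)) = (-22 + 5*324)*(172 + 3025 + 14994) = (-22 + 1620)*18191 = 1598*18191 = 29069218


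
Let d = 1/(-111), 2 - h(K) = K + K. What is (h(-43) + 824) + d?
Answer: 101231/111 ≈ 911.99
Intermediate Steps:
h(K) = 2 - 2*K (h(K) = 2 - (K + K) = 2 - 2*K)
d = -1/111 ≈ -0.0090090
(h(-43) + 824) + d = ((2 - 2*(-43)) + 824) - 1/111 = ((2 + 86) + 824) - 1/111 = (88 + 824) - 1/111 = 912 - 1/111 = 101231/111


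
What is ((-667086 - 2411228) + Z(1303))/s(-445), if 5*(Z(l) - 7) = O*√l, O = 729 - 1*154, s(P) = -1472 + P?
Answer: 3078307/1917 - 115*√1303/1917 ≈ 1603.6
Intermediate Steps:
O = 575 (O = 729 - 154 = 575)
Z(l) = 7 + 115*√l (Z(l) = 7 + (575*√l)/5 = 7 + 115*√l)
((-667086 - 2411228) + Z(1303))/s(-445) = ((-667086 - 2411228) + (7 + 115*√1303))/(-1472 - 445) = (-3078314 + (7 + 115*√1303))/(-1917) = (-3078307 + 115*√1303)*(-1/1917) = 3078307/1917 - 115*√1303/1917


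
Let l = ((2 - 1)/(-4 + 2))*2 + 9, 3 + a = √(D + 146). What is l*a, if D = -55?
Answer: -24 + 8*√91 ≈ 52.315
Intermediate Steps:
a = -3 + √91 (a = -3 + √(-55 + 146) = -3 + √91 ≈ 6.5394)
l = 8 (l = (1/(-2))*2 + 9 = (1*(-½))*2 + 9 = -½*2 + 9 = -1 + 9 = 8)
l*a = 8*(-3 + √91) = -24 + 8*√91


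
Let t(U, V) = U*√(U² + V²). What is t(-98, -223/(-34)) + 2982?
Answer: 2982 - 49*√11151953/17 ≈ -6643.5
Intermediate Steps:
t(-98, -223/(-34)) + 2982 = -98*√((-98)² + (-223/(-34))²) + 2982 = -98*√(9604 + (-223*(-1/34))²) + 2982 = -98*√(9604 + (223/34)²) + 2982 = -98*√(9604 + 49729/1156) + 2982 = -49*√11151953/17 + 2982 = 2982 - 49*√11151953/17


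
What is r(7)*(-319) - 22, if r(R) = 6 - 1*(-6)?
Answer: -3850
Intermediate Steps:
r(R) = 12 (r(R) = 6 + 6 = 12)
r(7)*(-319) - 22 = 12*(-319) - 22 = -3828 - 22 = -3850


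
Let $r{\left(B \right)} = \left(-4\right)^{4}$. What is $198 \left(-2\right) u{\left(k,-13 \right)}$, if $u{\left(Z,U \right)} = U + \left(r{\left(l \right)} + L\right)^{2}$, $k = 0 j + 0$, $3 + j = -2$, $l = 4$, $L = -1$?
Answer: $-25744752$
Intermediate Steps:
$r{\left(B \right)} = 256$
$j = -5$ ($j = -3 - 2 = -5$)
$k = 0$ ($k = 0 \left(-5\right) + 0 = 0 + 0 = 0$)
$u{\left(Z,U \right)} = 65025 + U$ ($u{\left(Z,U \right)} = U + \left(256 - 1\right)^{2} = U + 255^{2} = U + 65025 = 65025 + U$)
$198 \left(-2\right) u{\left(k,-13 \right)} = 198 \left(-2\right) \left(65025 - 13\right) = \left(-396\right) 65012 = -25744752$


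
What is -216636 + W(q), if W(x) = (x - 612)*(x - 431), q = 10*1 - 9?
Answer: 46094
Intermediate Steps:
q = 1 (q = 10 - 9 = 1)
W(x) = (-612 + x)*(-431 + x)
-216636 + W(q) = -216636 + (263772 + 1² - 1043*1) = -216636 + (263772 + 1 - 1043) = -216636 + 262730 = 46094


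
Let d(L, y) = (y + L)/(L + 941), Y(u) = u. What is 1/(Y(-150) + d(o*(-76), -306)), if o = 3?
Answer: -713/107484 ≈ -0.0066335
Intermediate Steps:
d(L, y) = (L + y)/(941 + L)
1/(Y(-150) + d(o*(-76), -306)) = 1/(-150 + (3*(-76) - 306)/(941 + 3*(-76))) = 1/(-150 + (-228 - 306)/(941 - 228)) = 1/(-150 - 534/713) = 1/(-107484/713) = -713/107484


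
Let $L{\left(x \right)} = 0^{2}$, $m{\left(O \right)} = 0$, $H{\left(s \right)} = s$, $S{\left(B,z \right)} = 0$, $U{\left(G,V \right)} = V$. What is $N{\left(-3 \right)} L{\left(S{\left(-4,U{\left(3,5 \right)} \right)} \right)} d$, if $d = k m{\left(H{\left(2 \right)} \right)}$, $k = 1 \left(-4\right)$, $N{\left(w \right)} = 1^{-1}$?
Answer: $0$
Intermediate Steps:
$N{\left(w \right)} = 1$
$L{\left(x \right)} = 0$
$k = -4$
$d = 0$ ($d = \left(-4\right) 0 = 0$)
$N{\left(-3 \right)} L{\left(S{\left(-4,U{\left(3,5 \right)} \right)} \right)} d = 1 \cdot 0 \cdot 0 = 0 \cdot 0 = 0$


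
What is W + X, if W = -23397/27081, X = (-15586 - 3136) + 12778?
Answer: -53664287/9027 ≈ -5944.9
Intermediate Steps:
X = -5944 (X = -18722 + 12778 = -5944)
W = -7799/9027 (W = -23397*1/27081 = -7799/9027 ≈ -0.86396)
W + X = -7799/9027 - 5944 = -53664287/9027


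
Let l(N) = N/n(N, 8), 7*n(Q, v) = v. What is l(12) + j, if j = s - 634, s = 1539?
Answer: 1831/2 ≈ 915.50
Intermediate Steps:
n(Q, v) = v/7
j = 905 (j = 1539 - 634 = 905)
l(N) = 7*N/8 (l(N) = N/(((1/7)*8)) = N/(8/7) = N*(7/8) = 7*N/8)
l(12) + j = (7/8)*12 + 905 = 21/2 + 905 = 1831/2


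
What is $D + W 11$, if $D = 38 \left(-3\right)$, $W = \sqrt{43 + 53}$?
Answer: $-114 + 44 \sqrt{6} \approx -6.2225$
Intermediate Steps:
$W = 4 \sqrt{6}$ ($W = \sqrt{96} = 4 \sqrt{6} \approx 9.798$)
$D = -114$
$D + W 11 = -114 + 4 \sqrt{6} \cdot 11 = -114 + 44 \sqrt{6}$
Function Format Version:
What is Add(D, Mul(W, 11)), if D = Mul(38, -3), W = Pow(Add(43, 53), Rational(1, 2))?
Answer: Add(-114, Mul(44, Pow(6, Rational(1, 2)))) ≈ -6.2225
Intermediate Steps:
W = Mul(4, Pow(6, Rational(1, 2))) (W = Pow(96, Rational(1, 2)) = Mul(4, Pow(6, Rational(1, 2))) ≈ 9.7980)
D = -114
Add(D, Mul(W, 11)) = Add(-114, Mul(Mul(4, Pow(6, Rational(1, 2))), 11)) = Add(-114, Mul(44, Pow(6, Rational(1, 2))))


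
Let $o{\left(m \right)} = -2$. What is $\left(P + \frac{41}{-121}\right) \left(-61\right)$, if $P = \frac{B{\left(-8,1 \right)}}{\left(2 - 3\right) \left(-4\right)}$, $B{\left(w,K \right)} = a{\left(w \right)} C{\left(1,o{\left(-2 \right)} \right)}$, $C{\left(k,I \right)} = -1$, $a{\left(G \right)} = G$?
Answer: $- \frac{12261}{121} \approx -101.33$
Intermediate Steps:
$B{\left(w,K \right)} = - w$ ($B{\left(w,K \right)} = w \left(-1\right) = - w$)
$P = 2$ ($P = \frac{\left(-1\right) \left(-8\right)}{\left(2 - 3\right) \left(-4\right)} = \frac{8}{\left(-1\right) \left(-4\right)} = \frac{8}{4} = 8 \cdot \frac{1}{4} = 2$)
$\left(P + \frac{41}{-121}\right) \left(-61\right) = \left(2 + \frac{41}{-121}\right) \left(-61\right) = \left(2 + 41 \left(- \frac{1}{121}\right)\right) \left(-61\right) = \left(2 - \frac{41}{121}\right) \left(-61\right) = \frac{201}{121} \left(-61\right) = - \frac{12261}{121}$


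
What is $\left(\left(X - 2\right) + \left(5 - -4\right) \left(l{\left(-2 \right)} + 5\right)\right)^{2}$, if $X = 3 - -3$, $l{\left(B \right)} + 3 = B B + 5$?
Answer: $10609$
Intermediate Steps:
$l{\left(B \right)} = 2 + B^{2}$ ($l{\left(B \right)} = -3 + \left(B B + 5\right) = -3 + \left(B^{2} + 5\right) = -3 + \left(5 + B^{2}\right) = 2 + B^{2}$)
$X = 6$ ($X = 3 + 3 = 6$)
$\left(\left(X - 2\right) + \left(5 - -4\right) \left(l{\left(-2 \right)} + 5\right)\right)^{2} = \left(\left(6 - 2\right) + \left(5 - -4\right) \left(\left(2 + \left(-2\right)^{2}\right) + 5\right)\right)^{2} = \left(\left(6 - 2\right) + \left(5 + 4\right) \left(\left(2 + 4\right) + 5\right)\right)^{2} = \left(4 + 9 \left(6 + 5\right)\right)^{2} = \left(4 + 9 \cdot 11\right)^{2} = \left(4 + 99\right)^{2} = 103^{2} = 10609$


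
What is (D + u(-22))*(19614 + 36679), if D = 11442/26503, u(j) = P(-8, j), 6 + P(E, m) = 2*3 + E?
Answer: -11291362526/26503 ≈ -4.2604e+5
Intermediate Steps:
P(E, m) = E (P(E, m) = -6 + (2*3 + E) = -6 + (6 + E) = E)
u(j) = -8
D = 11442/26503 (D = 11442*(1/26503) = 11442/26503 ≈ 0.43172)
(D + u(-22))*(19614 + 36679) = (11442/26503 - 8)*(19614 + 36679) = -200582/26503*56293 = -11291362526/26503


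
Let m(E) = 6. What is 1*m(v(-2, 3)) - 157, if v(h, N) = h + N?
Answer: -151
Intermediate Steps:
v(h, N) = N + h
1*m(v(-2, 3)) - 157 = 1*6 - 157 = 6 - 157 = -151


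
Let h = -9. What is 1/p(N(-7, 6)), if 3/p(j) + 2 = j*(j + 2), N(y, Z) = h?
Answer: 61/3 ≈ 20.333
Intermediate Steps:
N(y, Z) = -9
p(j) = 3/(-2 + j*(2 + j)) (p(j) = 3/(-2 + j*(j + 2)) = 3/(-2 + j*(2 + j)))
1/p(N(-7, 6)) = 1/(3/(-2 + (-9)**2 + 2*(-9))) = 1/(3/(-2 + 81 - 18)) = 1/(3/61) = 61/3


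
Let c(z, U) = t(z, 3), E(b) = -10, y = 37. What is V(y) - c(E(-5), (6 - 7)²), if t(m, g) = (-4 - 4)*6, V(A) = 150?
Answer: 198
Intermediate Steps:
t(m, g) = -48 (t(m, g) = -8*6 = -48)
c(z, U) = -48
V(y) - c(E(-5), (6 - 7)²) = 150 - 1*(-48) = 150 + 48 = 198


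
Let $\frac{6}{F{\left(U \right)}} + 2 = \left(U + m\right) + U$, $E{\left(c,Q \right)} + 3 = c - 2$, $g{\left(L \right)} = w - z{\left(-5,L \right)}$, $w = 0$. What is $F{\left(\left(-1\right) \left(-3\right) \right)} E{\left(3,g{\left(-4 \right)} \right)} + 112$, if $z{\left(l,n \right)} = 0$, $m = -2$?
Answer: $106$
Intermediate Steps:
$g{\left(L \right)} = 0$ ($g{\left(L \right)} = 0 - 0 = 0 + 0 = 0$)
$E{\left(c,Q \right)} = -5 + c$ ($E{\left(c,Q \right)} = -3 + \left(c - 2\right) = -3 + \left(-2 + c\right) = -5 + c$)
$F{\left(U \right)} = \frac{6}{-4 + 2 U}$ ($F{\left(U \right)} = \frac{6}{-2 + \left(\left(U - 2\right) + U\right)} = \frac{6}{-2 + \left(\left(-2 + U\right) + U\right)} = \frac{6}{-2 + \left(-2 + 2 U\right)} = \frac{6}{-4 + 2 U}$)
$F{\left(\left(-1\right) \left(-3\right) \right)} E{\left(3,g{\left(-4 \right)} \right)} + 112 = \frac{3}{-2 - -3} \left(-5 + 3\right) + 112 = \frac{3}{-2 + 3} \left(-2\right) + 112 = \frac{3}{1} \left(-2\right) + 112 = 3 \cdot 1 \left(-2\right) + 112 = 3 \left(-2\right) + 112 = -6 + 112 = 106$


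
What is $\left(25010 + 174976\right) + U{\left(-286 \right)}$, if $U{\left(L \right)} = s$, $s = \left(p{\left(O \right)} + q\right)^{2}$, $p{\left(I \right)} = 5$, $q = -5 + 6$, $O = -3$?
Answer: $200022$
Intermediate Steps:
$q = 1$
$s = 36$ ($s = \left(5 + 1\right)^{2} = 6^{2} = 36$)
$U{\left(L \right)} = 36$
$\left(25010 + 174976\right) + U{\left(-286 \right)} = \left(25010 + 174976\right) + 36 = 199986 + 36 = 200022$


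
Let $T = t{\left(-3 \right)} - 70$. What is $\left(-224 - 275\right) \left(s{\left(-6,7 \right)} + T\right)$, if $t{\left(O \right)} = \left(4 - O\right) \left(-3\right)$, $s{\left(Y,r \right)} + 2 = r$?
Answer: $42914$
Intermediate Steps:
$s{\left(Y,r \right)} = -2 + r$
$t{\left(O \right)} = -12 + 3 O$
$T = -91$ ($T = \left(-12 + 3 \left(-3\right)\right) - 70 = \left(-12 - 9\right) - 70 = -21 - 70 = -91$)
$\left(-224 - 275\right) \left(s{\left(-6,7 \right)} + T\right) = \left(-224 - 275\right) \left(\left(-2 + 7\right) - 91\right) = - 499 \left(5 - 91\right) = \left(-499\right) \left(-86\right) = 42914$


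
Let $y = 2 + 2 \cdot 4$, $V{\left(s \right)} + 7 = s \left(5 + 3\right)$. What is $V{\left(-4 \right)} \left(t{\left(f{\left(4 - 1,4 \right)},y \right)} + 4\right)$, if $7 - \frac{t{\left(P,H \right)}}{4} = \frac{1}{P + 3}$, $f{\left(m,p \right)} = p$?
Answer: $- \frac{8580}{7} \approx -1225.7$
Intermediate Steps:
$V{\left(s \right)} = -7 + 8 s$ ($V{\left(s \right)} = -7 + s \left(5 + 3\right) = -7 + s 8 = -7 + 8 s$)
$y = 10$ ($y = 2 + 8 = 10$)
$t{\left(P,H \right)} = 28 - \frac{4}{3 + P}$ ($t{\left(P,H \right)} = 28 - \frac{4}{P + 3} = 28 - \frac{4}{3 + P}$)
$V{\left(-4 \right)} \left(t{\left(f{\left(4 - 1,4 \right)},y \right)} + 4\right) = \left(-7 + 8 \left(-4\right)\right) \left(\frac{4 \left(20 + 7 \cdot 4\right)}{3 + 4} + 4\right) = \left(-7 - 32\right) \left(\frac{4 \left(20 + 28\right)}{7} + 4\right) = - 39 \left(4 \cdot \frac{1}{7} \cdot 48 + 4\right) = - 39 \left(\frac{192}{7} + 4\right) = \left(-39\right) \frac{220}{7} = - \frac{8580}{7}$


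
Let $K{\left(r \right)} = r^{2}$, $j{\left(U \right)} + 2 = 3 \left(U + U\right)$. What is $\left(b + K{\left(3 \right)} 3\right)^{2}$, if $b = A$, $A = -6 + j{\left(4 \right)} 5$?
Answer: $17161$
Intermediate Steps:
$j{\left(U \right)} = -2 + 6 U$ ($j{\left(U \right)} = -2 + 3 \left(U + U\right) = -2 + 3 \cdot 2 U = -2 + 6 U$)
$A = 104$ ($A = -6 + \left(-2 + 6 \cdot 4\right) 5 = -6 + \left(-2 + 24\right) 5 = -6 + 22 \cdot 5 = -6 + 110 = 104$)
$b = 104$
$\left(b + K{\left(3 \right)} 3\right)^{2} = \left(104 + 3^{2} \cdot 3\right)^{2} = \left(104 + 9 \cdot 3\right)^{2} = \left(104 + 27\right)^{2} = 131^{2} = 17161$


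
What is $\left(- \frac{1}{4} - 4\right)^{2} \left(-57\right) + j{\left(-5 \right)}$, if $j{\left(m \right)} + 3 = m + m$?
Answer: $- \frac{16681}{16} \approx -1042.6$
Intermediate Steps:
$j{\left(m \right)} = -3 + 2 m$ ($j{\left(m \right)} = -3 + \left(m + m\right) = -3 + 2 m$)
$\left(- \frac{1}{4} - 4\right)^{2} \left(-57\right) + j{\left(-5 \right)} = \left(- \frac{1}{4} - 4\right)^{2} \left(-57\right) + \left(-3 + 2 \left(-5\right)\right) = \left(\left(-1\right) \frac{1}{4} - 4\right)^{2} \left(-57\right) - 13 = \left(- \frac{1}{4} - 4\right)^{2} \left(-57\right) - 13 = \left(- \frac{17}{4}\right)^{2} \left(-57\right) - 13 = \frac{289}{16} \left(-57\right) - 13 = - \frac{16473}{16} - 13 = - \frac{16681}{16}$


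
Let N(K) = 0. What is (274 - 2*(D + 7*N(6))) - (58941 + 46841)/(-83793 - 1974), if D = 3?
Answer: 23091338/85767 ≈ 269.23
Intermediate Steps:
(274 - 2*(D + 7*N(6))) - (58941 + 46841)/(-83793 - 1974) = (274 - 2*(3 + 7*0)) - (58941 + 46841)/(-83793 - 1974) = (274 - 2*(3 + 0)) - 105782/(-85767) = (274 - 2*3) - 105782*(-1)/85767 = (274 - 6) - 1*(-105782/85767) = 268 + 105782/85767 = 23091338/85767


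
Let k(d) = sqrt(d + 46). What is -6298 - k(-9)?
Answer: -6298 - sqrt(37) ≈ -6304.1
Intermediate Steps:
k(d) = sqrt(46 + d)
-6298 - k(-9) = -6298 - sqrt(46 - 9) = -6298 - sqrt(37)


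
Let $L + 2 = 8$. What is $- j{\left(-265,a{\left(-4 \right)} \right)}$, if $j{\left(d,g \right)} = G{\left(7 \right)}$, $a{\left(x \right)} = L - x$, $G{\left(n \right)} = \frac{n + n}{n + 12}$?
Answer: $- \frac{14}{19} \approx -0.73684$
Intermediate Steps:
$L = 6$ ($L = -2 + 8 = 6$)
$G{\left(n \right)} = \frac{2 n}{12 + n}$
$a{\left(x \right)} = 6 - x$
$j{\left(d,g \right)} = \frac{14}{19}$ ($j{\left(d,g \right)} = 2 \cdot 7 \frac{1}{12 + 7} = 2 \cdot 7 \cdot \frac{1}{19} = \frac{14}{19}$)
$- j{\left(-265,a{\left(-4 \right)} \right)} = \left(-1\right) \frac{14}{19} = - \frac{14}{19}$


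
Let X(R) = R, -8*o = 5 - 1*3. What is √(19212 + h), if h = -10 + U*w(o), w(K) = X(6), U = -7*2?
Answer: 11*√158 ≈ 138.27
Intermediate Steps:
o = -¼ (o = -(5 - 1*3)/8 = -(5 - 3)/8 = -⅛*2 = -¼ ≈ -0.25000)
U = -14
w(K) = 6
h = -94 (h = -10 - 14*6 = -10 - 84 = -94)
√(19212 + h) = √(19212 - 94) = √19118 = 11*√158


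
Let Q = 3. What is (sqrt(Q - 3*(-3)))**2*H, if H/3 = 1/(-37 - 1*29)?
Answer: -6/11 ≈ -0.54545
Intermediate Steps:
H = -1/22 (H = 3/(-37 - 1*29) = 3/(-37 - 29) = 3/(-66) = 3*(-1/66) = -1/22 ≈ -0.045455)
(sqrt(Q - 3*(-3)))**2*H = (sqrt(3 - 3*(-3)))**2*(-1/22) = (sqrt(3 + 9))**2*(-1/22) = (sqrt(12))**2*(-1/22) = (2*sqrt(3))**2*(-1/22) = 12*(-1/22) = -6/11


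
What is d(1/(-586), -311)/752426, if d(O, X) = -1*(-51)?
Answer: 51/752426 ≈ 6.7781e-5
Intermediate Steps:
d(O, X) = 51
d(1/(-586), -311)/752426 = 51/752426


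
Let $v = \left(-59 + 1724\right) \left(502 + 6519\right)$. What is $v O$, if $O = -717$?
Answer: $-8381704905$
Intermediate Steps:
$v = 11689965$ ($v = 1665 \cdot 7021 = 11689965$)
$v O = 11689965 \left(-717\right) = -8381704905$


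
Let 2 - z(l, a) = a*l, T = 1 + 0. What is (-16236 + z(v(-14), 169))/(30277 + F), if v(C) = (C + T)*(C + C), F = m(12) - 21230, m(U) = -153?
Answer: -38875/4447 ≈ -8.7419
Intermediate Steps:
T = 1
F = -21383 (F = -153 - 21230 = -21383)
v(C) = 2*C*(1 + C) (v(C) = (C + 1)*(C + C) = (1 + C)*(2*C) = 2*C*(1 + C))
z(l, a) = 2 - a*l
(-16236 + z(v(-14), 169))/(30277 + F) = (-16236 + (2 - 1*169*2*(-14)*(1 - 14)))/(30277 - 21383) = (-16236 + (2 - 1*169*2*(-14)*(-13)))/8894 = (-16236 + (2 - 1*169*364))*(1/8894) = (-16236 + (2 - 61516))*(1/8894) = (-16236 - 61514)*(1/8894) = -77750*1/8894 = -38875/4447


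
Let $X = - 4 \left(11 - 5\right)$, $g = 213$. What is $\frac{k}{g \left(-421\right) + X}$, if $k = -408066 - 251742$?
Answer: $\frac{7584}{1031} \approx 7.356$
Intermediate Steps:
$X = -24$ ($X = \left(-4\right) 6 = -24$)
$k = -659808$ ($k = -408066 - 251742 = -659808$)
$\frac{k}{g \left(-421\right) + X} = - \frac{659808}{213 \left(-421\right) - 24} = - \frac{659808}{-89673 - 24} = - \frac{659808}{-89697} = \left(-659808\right) \left(- \frac{1}{89697}\right) = \frac{7584}{1031}$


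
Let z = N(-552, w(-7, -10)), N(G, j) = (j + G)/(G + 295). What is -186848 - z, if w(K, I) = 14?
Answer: -48020474/257 ≈ -1.8685e+5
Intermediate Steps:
N(G, j) = (G + j)/(295 + G)
z = 538/257 (z = (-552 + 14)/(295 - 552) = -538/(-257) = -1/257*(-538) = 538/257 ≈ 2.0934)
-186848 - z = -186848 - 1*538/257 = -186848 - 538/257 = -48020474/257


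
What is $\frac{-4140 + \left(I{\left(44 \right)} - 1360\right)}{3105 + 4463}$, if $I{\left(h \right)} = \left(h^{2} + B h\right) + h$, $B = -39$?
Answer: $- \frac{119}{172} \approx -0.69186$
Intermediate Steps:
$I{\left(h \right)} = h^{2} - 38 h$ ($I{\left(h \right)} = \left(h^{2} - 39 h\right) + h = h^{2} - 38 h$)
$\frac{-4140 + \left(I{\left(44 \right)} - 1360\right)}{3105 + 4463} = \frac{-4140 + \left(44 \left(-38 + 44\right) - 1360\right)}{3105 + 4463} = \frac{-4140 + \left(44 \cdot 6 - 1360\right)}{7568} = \left(-4140 + \left(264 - 1360\right)\right) \frac{1}{7568} = \left(-4140 - 1096\right) \frac{1}{7568} = \left(-5236\right) \frac{1}{7568} = - \frac{119}{172}$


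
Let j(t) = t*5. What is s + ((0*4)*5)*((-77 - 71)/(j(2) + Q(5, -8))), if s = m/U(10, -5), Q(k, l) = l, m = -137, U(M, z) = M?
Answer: -137/10 ≈ -13.700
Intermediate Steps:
j(t) = 5*t
s = -137/10 ≈ -13.700
s + ((0*4)*5)*((-77 - 71)/(j(2) + Q(5, -8))) = -137/10 + ((0*4)*5)*((-77 - 71)/(5*2 - 8)) = -137/10 + (0*5)*(-148/(10 - 8)) = -137/10 + 0*(-148/2) = -137/10 + 0*(-148*1/2) = -137/10 + 0*(-74) = -137/10 + 0 = -137/10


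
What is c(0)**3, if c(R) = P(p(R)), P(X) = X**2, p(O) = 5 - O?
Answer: 15625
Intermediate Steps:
c(R) = (5 - R)**2
c(0)**3 = ((-5 + 0)**2)**3 = ((-5)**2)**3 = 25**3 = 15625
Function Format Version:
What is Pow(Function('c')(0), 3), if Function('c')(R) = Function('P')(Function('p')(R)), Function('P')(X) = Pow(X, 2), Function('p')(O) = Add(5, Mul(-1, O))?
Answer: 15625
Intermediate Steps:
Function('c')(R) = Pow(Add(5, Mul(-1, R)), 2)
Pow(Function('c')(0), 3) = Pow(Pow(Add(-5, 0), 2), 3) = Pow(Pow(-5, 2), 3) = Pow(25, 3) = 15625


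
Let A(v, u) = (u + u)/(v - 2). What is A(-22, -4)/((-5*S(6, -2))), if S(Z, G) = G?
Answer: 1/30 ≈ 0.033333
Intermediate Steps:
A(v, u) = 2*u/(-2 + v) (A(v, u) = (2*u)/(-2 + v) = 2*u/(-2 + v))
A(-22, -4)/((-5*S(6, -2))) = (2*(-4)/(-2 - 22))/((-5*(-2))) = (2*(-4)/(-24))/10 = (2*(-4)*(-1/24))*(⅒) = (⅓)*(⅒) = 1/30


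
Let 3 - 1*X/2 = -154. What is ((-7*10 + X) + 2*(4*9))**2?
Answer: 99856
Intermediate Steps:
X = 314 (X = 6 - 2*(-154) = 6 + 308 = 314)
((-7*10 + X) + 2*(4*9))**2 = ((-7*10 + 314) + 2*(4*9))**2 = ((-70 + 314) + 2*36)**2 = (244 + 72)**2 = 316**2 = 99856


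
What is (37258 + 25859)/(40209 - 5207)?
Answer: 63117/35002 ≈ 1.8032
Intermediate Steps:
(37258 + 25859)/(40209 - 5207) = 63117/35002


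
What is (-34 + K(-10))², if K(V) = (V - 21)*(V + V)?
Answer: 343396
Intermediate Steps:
K(V) = 2*V*(-21 + V) (K(V) = (-21 + V)*(2*V) = 2*V*(-21 + V))
(-34 + K(-10))² = (-34 + 2*(-10)*(-21 - 10))² = (-34 + 2*(-10)*(-31))² = (-34 + 620)² = 586² = 343396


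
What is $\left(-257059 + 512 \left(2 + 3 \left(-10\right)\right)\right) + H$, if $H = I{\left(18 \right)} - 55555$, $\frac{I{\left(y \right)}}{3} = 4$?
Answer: $-326938$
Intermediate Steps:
$I{\left(y \right)} = 12$ ($I{\left(y \right)} = 3 \cdot 4 = 12$)
$H = -55543$ ($H = 12 - 55555 = -55543$)
$\left(-257059 + 512 \left(2 + 3 \left(-10\right)\right)\right) + H = \left(-257059 + 512 \left(2 + 3 \left(-10\right)\right)\right) - 55543 = \left(-257059 + 512 \left(2 - 30\right)\right) - 55543 = \left(-257059 + 512 \left(-28\right)\right) - 55543 = \left(-257059 - 14336\right) - 55543 = -271395 - 55543 = -326938$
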